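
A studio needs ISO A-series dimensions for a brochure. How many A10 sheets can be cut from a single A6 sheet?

A6 = 105 × 148 mm; A10 = 26 × 37 mm.
Each halving step doubles the count; 4 steps from A6 to A10.
2^4 = 16.

16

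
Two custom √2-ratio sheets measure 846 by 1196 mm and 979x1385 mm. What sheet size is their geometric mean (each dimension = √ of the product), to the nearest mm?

910 × 1287 mm

Short side: √(846 · 979) = √828234 ≈ 910.1 → 910 mm
Long side: √(1196 · 1385) = √1656460 ≈ 1287.0 → 1287 mm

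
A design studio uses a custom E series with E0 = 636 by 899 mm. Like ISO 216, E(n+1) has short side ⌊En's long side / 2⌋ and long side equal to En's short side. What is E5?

E1: ⌊899/2⌋ × 636 = 449 × 636 mm
E2: ⌊636/2⌋ × 449 = 318 × 449 mm
E3: ⌊449/2⌋ × 318 = 224 × 318 mm
E4: ⌊318/2⌋ × 224 = 159 × 224 mm
E5: ⌊224/2⌋ × 159 = 112 × 159 mm

112 × 159 mm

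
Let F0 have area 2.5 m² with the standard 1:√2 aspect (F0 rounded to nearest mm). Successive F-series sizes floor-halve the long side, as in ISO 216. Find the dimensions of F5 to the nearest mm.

Let F0's short side be w mm. w · w√2 = 2.5 m² = 2,500,000 mm², so w ≈ 1329.6 mm and w√2 ≈ 1880.3 mm → F0 = 1330 × 1880 mm.
F1: ⌊1880/2⌋ × 1330 = 940 × 1330 mm
F2: ⌊1330/2⌋ × 940 = 665 × 940 mm
F3: ⌊940/2⌋ × 665 = 470 × 665 mm
F4: ⌊665/2⌋ × 470 = 332 × 470 mm
F5: ⌊470/2⌋ × 332 = 235 × 332 mm

235 × 332 mm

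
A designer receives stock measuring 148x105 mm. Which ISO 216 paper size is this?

A6 (105 × 148 mm)

Aspect ratio 148/105 ≈ 1.410 — close to the ISO √2 ≈ 1.414.
In the A-series (A0 area = 1 m²): A6 = 105 × 148 mm.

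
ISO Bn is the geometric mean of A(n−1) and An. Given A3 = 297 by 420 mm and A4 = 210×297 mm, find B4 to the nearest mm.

250 × 353 mm

Short side: √(297 · 210) = √62370 ≈ 249.7 → 250 mm
Long side: √(420 · 297) = √124740 ≈ 353.2 → 353 mm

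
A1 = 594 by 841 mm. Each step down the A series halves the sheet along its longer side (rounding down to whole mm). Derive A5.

148 × 210 mm

A2: ⌊841/2⌋ × 594 = 420 × 594 mm
A3: ⌊594/2⌋ × 420 = 297 × 420 mm
A4: ⌊420/2⌋ × 297 = 210 × 297 mm
A5: ⌊297/2⌋ × 210 = 148 × 210 mm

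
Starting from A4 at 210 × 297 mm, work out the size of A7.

A5: ⌊297/2⌋ × 210 = 148 × 210 mm
A6: ⌊210/2⌋ × 148 = 105 × 148 mm
A7: ⌊148/2⌋ × 105 = 74 × 105 mm

74 × 105 mm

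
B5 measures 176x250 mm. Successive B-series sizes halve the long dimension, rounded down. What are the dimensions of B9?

44 × 62 mm

B6: ⌊250/2⌋ × 176 = 125 × 176 mm
B7: ⌊176/2⌋ × 125 = 88 × 125 mm
B8: ⌊125/2⌋ × 88 = 62 × 88 mm
B9: ⌊88/2⌋ × 62 = 44 × 62 mm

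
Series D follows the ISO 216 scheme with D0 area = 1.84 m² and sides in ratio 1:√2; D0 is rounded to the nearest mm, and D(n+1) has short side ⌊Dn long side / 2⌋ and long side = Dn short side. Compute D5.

201 × 285 mm

Let D0's short side be w mm. w · w√2 = 1.84 m² = 1,840,000 mm², so w ≈ 1140.6 mm and w√2 ≈ 1613.1 mm → D0 = 1141 × 1613 mm.
D1: ⌊1613/2⌋ × 1141 = 806 × 1141 mm
D2: ⌊1141/2⌋ × 806 = 570 × 806 mm
D3: ⌊806/2⌋ × 570 = 403 × 570 mm
D4: ⌊570/2⌋ × 403 = 285 × 403 mm
D5: ⌊403/2⌋ × 285 = 201 × 285 mm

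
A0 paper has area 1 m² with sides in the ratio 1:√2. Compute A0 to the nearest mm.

Let the short side be w mm. Then the long side is w√2 and w · w√2 = 10⁶ mm².
w² = 10⁶/√2, so w = 1000 / 2^(1/4) ≈ 840.9 mm; long side = 1000 · 2^(1/4) ≈ 1189.2 mm.

841 × 1189 mm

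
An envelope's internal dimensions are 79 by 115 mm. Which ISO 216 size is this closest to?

Aspect ratio 115/79 ≈ 1.456 (ISO target is √2 ≈ 1.414).
In the C-series (envelope sizes, between A and B): C7 = 81 × 114 mm.
Off by 3 mm total — nearest standard size.

C7 (81 × 114 mm)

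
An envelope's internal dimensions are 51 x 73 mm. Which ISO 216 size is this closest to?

Aspect ratio 73/51 ≈ 1.431 (ISO target is √2 ≈ 1.414).
In the A-series (A0 area = 1 m²): A8 = 52 × 74 mm.
Off by 2 mm total — nearest standard size.

A8 (52 × 74 mm)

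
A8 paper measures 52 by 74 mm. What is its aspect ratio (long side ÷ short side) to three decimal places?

1.423

74 / 52 = 1.423
ISO 216 targets √2 ≈ 1.414; the +0.009 deviation is from mm rounding.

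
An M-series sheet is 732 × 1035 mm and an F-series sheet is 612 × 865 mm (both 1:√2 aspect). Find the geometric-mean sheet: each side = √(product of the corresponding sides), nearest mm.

669 × 946 mm

Short side: √(732 · 612) = √447984 ≈ 669.3 → 669 mm
Long side: √(1035 · 865) = √895275 ≈ 946.2 → 946 mm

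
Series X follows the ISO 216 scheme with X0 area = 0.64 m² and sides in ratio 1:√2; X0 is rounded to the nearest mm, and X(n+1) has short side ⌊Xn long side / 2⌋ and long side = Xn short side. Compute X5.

118 × 168 mm

Let X0's short side be w mm. w · w√2 = 0.64 m² = 640,000 mm², so w ≈ 672.7 mm and w√2 ≈ 951.4 mm → X0 = 673 × 951 mm.
X1: ⌊951/2⌋ × 673 = 475 × 673 mm
X2: ⌊673/2⌋ × 475 = 336 × 475 mm
X3: ⌊475/2⌋ × 336 = 237 × 336 mm
X4: ⌊336/2⌋ × 237 = 168 × 237 mm
X5: ⌊237/2⌋ × 168 = 118 × 168 mm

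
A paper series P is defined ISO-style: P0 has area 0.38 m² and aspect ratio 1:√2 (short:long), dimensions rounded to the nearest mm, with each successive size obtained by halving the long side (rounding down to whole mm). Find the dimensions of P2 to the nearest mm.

259 × 366 mm

Let P0's short side be w mm. w · w√2 = 0.38 m² = 380,000 mm², so w ≈ 518.4 mm and w√2 ≈ 733.1 mm → P0 = 518 × 733 mm.
P1: ⌊733/2⌋ × 518 = 366 × 518 mm
P2: ⌊518/2⌋ × 366 = 259 × 366 mm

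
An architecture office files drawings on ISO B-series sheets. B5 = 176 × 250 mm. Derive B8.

62 × 88 mm

B6: ⌊250/2⌋ × 176 = 125 × 176 mm
B7: ⌊176/2⌋ × 125 = 88 × 125 mm
B8: ⌊125/2⌋ × 88 = 62 × 88 mm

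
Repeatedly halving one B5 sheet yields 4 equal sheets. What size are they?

B7

4 = 2^2, so 2 halving steps.
B5 → B6 → … → B7 after 2 steps.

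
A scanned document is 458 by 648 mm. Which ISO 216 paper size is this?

Aspect ratio 648/458 ≈ 1.415 — close to the ISO √2 ≈ 1.414.
In the C-series (envelope sizes, between A and B): C2 = 458 × 648 mm.

C2 (458 × 648 mm)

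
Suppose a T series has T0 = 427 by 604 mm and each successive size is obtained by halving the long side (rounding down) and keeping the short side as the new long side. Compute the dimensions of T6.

53 × 75 mm

T1: ⌊604/2⌋ × 427 = 302 × 427 mm
T2: ⌊427/2⌋ × 302 = 213 × 302 mm
T3: ⌊302/2⌋ × 213 = 151 × 213 mm
T4: ⌊213/2⌋ × 151 = 106 × 151 mm
T5: ⌊151/2⌋ × 106 = 75 × 106 mm
T6: ⌊106/2⌋ × 75 = 53 × 75 mm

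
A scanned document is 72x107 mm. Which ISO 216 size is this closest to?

Aspect ratio 107/72 ≈ 1.486 (ISO target is √2 ≈ 1.414).
In the A-series (A0 area = 1 m²): A7 = 74 × 105 mm.
Off by 4 mm total — nearest standard size.

A7 (74 × 105 mm)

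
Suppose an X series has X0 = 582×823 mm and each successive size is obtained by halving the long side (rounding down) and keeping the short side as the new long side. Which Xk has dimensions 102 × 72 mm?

X0: 582 × 823 mm
X1: 411 × 582 mm
X2: 291 × 411 mm
X3: 205 × 291 mm
X4: 145 × 205 mm
X5: 102 × 145 mm
X6: 72 × 102 mm
X7: 51 × 72 mm
→ matches X6.

X6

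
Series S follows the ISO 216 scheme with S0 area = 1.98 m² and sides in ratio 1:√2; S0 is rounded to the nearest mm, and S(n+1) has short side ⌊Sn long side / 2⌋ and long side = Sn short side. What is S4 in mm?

Let S0's short side be w mm. w · w√2 = 1.98 m² = 1,980,000 mm², so w ≈ 1183.2 mm and w√2 ≈ 1673.4 mm → S0 = 1183 × 1673 mm.
S1: ⌊1673/2⌋ × 1183 = 836 × 1183 mm
S2: ⌊1183/2⌋ × 836 = 591 × 836 mm
S3: ⌊836/2⌋ × 591 = 418 × 591 mm
S4: ⌊591/2⌋ × 418 = 295 × 418 mm

295 × 418 mm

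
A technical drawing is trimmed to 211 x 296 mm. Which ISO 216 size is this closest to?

Aspect ratio 296/211 ≈ 1.403 — close to the ISO √2 ≈ 1.414.
In the A-series (A0 area = 1 m²): A4 = 210 × 297 mm.
Off by 2 mm total — nearest standard size.

A4 (210 × 297 mm)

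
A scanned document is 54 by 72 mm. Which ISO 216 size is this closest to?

A8 (52 × 74 mm)

Aspect ratio 72/54 ≈ 1.333 (ISO target is √2 ≈ 1.414).
In the A-series (A0 area = 1 m²): A8 = 52 × 74 mm.
Off by 4 mm total — nearest standard size.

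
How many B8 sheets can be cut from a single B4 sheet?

B4 = 250 × 353 mm; B8 = 62 × 88 mm.
Each halving step doubles the count; 4 steps from B4 to B8.
2^4 = 16.

16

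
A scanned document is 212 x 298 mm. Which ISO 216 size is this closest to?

Aspect ratio 298/212 ≈ 1.406 — close to the ISO √2 ≈ 1.414.
In the A-series (A0 area = 1 m²): A4 = 210 × 297 mm.
Off by 3 mm total — nearest standard size.

A4 (210 × 297 mm)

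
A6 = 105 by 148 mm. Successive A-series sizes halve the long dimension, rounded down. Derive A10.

A7: ⌊148/2⌋ × 105 = 74 × 105 mm
A8: ⌊105/2⌋ × 74 = 52 × 74 mm
A9: ⌊74/2⌋ × 52 = 37 × 52 mm
A10: ⌊52/2⌋ × 37 = 26 × 37 mm

26 × 37 mm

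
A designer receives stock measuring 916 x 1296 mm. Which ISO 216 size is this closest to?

Aspect ratio 1296/916 ≈ 1.415 — close to the ISO √2 ≈ 1.414.
In the C-series (envelope sizes, between A and B): C0 = 917 × 1297 mm.
Off by 2 mm total — nearest standard size.

C0 (917 × 1297 mm)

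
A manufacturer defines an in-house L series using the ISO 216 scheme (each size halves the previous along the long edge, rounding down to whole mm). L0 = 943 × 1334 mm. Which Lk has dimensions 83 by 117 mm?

L7

L0: 943 × 1334 mm
L1: 667 × 943 mm
L2: 471 × 667 mm
L3: 333 × 471 mm
L4: 235 × 333 mm
L5: 166 × 235 mm
L6: 117 × 166 mm
L7: 83 × 117 mm
L8: 58 × 83 mm
→ matches L7.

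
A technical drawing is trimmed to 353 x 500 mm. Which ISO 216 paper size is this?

B3 (353 × 500 mm)

Aspect ratio 500/353 ≈ 1.416 — close to the ISO √2 ≈ 1.414.
In the B-series (B0 = 1000 × 1414 mm): B3 = 353 × 500 mm.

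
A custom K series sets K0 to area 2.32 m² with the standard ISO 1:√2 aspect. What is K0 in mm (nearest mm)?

1281 × 1811 mm

Let the short side be w mm. Then w · w√2 = 2.32 m² = 2,320,000 mm².
w² = 2,320,000/√2, so w ≈ 1280.8 mm; long side = w√2 ≈ 1811.3 mm.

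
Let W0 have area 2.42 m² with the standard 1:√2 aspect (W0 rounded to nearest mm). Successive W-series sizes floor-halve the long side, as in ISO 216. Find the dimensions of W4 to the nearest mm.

327 × 462 mm

Let W0's short side be w mm. w · w√2 = 2.42 m² = 2,420,000 mm², so w ≈ 1308.1 mm and w√2 ≈ 1850.0 mm → W0 = 1308 × 1850 mm.
W1: ⌊1850/2⌋ × 1308 = 925 × 1308 mm
W2: ⌊1308/2⌋ × 925 = 654 × 925 mm
W3: ⌊925/2⌋ × 654 = 462 × 654 mm
W4: ⌊654/2⌋ × 462 = 327 × 462 mm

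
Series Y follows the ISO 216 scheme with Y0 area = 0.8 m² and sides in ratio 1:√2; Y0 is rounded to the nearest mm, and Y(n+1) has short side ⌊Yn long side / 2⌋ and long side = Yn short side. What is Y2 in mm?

Let Y0's short side be w mm. w · w√2 = 0.8 m² = 800,000 mm², so w ≈ 752.1 mm and w√2 ≈ 1063.7 mm → Y0 = 752 × 1064 mm.
Y1: ⌊1064/2⌋ × 752 = 532 × 752 mm
Y2: ⌊752/2⌋ × 532 = 376 × 532 mm

376 × 532 mm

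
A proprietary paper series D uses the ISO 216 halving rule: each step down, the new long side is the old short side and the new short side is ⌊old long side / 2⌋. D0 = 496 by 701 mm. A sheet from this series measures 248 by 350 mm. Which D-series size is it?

D2

D0: 496 × 701 mm
D1: 350 × 496 mm
D2: 248 × 350 mm
D3: 175 × 248 mm
→ matches D2.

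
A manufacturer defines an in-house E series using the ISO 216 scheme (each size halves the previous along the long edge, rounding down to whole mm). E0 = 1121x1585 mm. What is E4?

E1: ⌊1585/2⌋ × 1121 = 792 × 1121 mm
E2: ⌊1121/2⌋ × 792 = 560 × 792 mm
E3: ⌊792/2⌋ × 560 = 396 × 560 mm
E4: ⌊560/2⌋ × 396 = 280 × 396 mm

280 × 396 mm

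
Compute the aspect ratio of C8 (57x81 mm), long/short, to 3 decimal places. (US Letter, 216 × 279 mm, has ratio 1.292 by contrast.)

1.421

81 / 57 = 1.421
ISO 216 targets √2 ≈ 1.414; the +0.007 deviation is from mm rounding.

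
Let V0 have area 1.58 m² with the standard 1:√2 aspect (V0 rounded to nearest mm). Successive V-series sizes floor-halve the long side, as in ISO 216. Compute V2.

528 × 747 mm

Let V0's short side be w mm. w · w√2 = 1.58 m² = 1,580,000 mm², so w ≈ 1057.0 mm and w√2 ≈ 1494.8 mm → V0 = 1057 × 1495 mm.
V1: ⌊1495/2⌋ × 1057 = 747 × 1057 mm
V2: ⌊1057/2⌋ × 747 = 528 × 747 mm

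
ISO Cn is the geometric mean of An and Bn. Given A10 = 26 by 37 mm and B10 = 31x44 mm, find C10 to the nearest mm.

28 × 40 mm

Short side: √(26 · 31) = √806 ≈ 28.4 → 28 mm
Long side: √(37 · 44) = √1628 ≈ 40.3 → 40 mm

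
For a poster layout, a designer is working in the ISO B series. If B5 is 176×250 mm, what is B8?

B6: ⌊250/2⌋ × 176 = 125 × 176 mm
B7: ⌊176/2⌋ × 125 = 88 × 125 mm
B8: ⌊125/2⌋ × 88 = 62 × 88 mm

62 × 88 mm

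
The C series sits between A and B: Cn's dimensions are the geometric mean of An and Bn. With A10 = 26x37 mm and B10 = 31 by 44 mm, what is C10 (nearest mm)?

28 × 40 mm

Short side: √(26 · 31) = √806 ≈ 28.4 → 28 mm
Long side: √(37 · 44) = √1628 ≈ 40.3 → 40 mm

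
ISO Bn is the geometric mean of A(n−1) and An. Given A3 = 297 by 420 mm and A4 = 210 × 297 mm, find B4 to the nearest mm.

Short side: √(297 · 210) = √62370 ≈ 249.7 → 250 mm
Long side: √(420 · 297) = √124740 ≈ 353.2 → 353 mm

250 × 353 mm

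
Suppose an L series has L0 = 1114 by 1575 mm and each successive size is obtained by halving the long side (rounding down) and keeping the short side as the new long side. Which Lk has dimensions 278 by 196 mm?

L5

L0: 1114 × 1575 mm
L1: 787 × 1114 mm
L2: 557 × 787 mm
L3: 393 × 557 mm
L4: 278 × 393 mm
L5: 196 × 278 mm
L6: 139 × 196 mm
→ matches L5.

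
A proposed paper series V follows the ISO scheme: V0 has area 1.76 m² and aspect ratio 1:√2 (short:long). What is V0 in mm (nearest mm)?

Let the short side be w mm. Then w · w√2 = 1.76 m² = 1,760,000 mm².
w² = 1,760,000/√2, so w ≈ 1115.6 mm; long side = w√2 ≈ 1577.7 mm.

1116 × 1578 mm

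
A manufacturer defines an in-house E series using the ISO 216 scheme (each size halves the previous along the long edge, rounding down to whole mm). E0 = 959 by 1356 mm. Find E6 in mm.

119 × 169 mm

E1: ⌊1356/2⌋ × 959 = 678 × 959 mm
E2: ⌊959/2⌋ × 678 = 479 × 678 mm
E3: ⌊678/2⌋ × 479 = 339 × 479 mm
E4: ⌊479/2⌋ × 339 = 239 × 339 mm
E5: ⌊339/2⌋ × 239 = 169 × 239 mm
E6: ⌊239/2⌋ × 169 = 119 × 169 mm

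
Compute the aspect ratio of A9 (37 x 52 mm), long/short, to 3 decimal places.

1.405

52 / 37 = 1.405
ISO 216 targets √2 ≈ 1.414; the -0.009 deviation is from mm rounding.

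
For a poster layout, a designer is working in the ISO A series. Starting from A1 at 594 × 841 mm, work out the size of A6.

A2: ⌊841/2⌋ × 594 = 420 × 594 mm
A3: ⌊594/2⌋ × 420 = 297 × 420 mm
A4: ⌊420/2⌋ × 297 = 210 × 297 mm
A5: ⌊297/2⌋ × 210 = 148 × 210 mm
A6: ⌊210/2⌋ × 148 = 105 × 148 mm

105 × 148 mm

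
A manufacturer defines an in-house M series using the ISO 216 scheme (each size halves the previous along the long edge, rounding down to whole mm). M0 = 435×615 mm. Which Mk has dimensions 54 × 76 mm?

M0: 435 × 615 mm
M1: 307 × 435 mm
M2: 217 × 307 mm
M3: 153 × 217 mm
M4: 108 × 153 mm
M5: 76 × 108 mm
M6: 54 × 76 mm
M7: 38 × 54 mm
→ matches M6.

M6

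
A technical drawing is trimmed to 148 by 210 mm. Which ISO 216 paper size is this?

A5 (148 × 210 mm)

Aspect ratio 210/148 ≈ 1.419 — close to the ISO √2 ≈ 1.414.
In the A-series (A0 area = 1 m²): A5 = 148 × 210 mm.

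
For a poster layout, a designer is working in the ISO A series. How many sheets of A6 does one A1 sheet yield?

32

Each ISO step halves the sheet: 1 × A1 → 2 × A2 → 4 × A3 → 8 × A4 → …
From A1 to A6 is 5 halving steps: 2^5 = 32.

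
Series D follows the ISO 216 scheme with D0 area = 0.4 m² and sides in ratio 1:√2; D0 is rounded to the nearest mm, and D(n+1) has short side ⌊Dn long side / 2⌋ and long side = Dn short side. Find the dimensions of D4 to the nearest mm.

Let D0's short side be w mm. w · w√2 = 0.4 m² = 400,000 mm², so w ≈ 531.8 mm and w√2 ≈ 752.1 mm → D0 = 532 × 752 mm.
D1: ⌊752/2⌋ × 532 = 376 × 532 mm
D2: ⌊532/2⌋ × 376 = 266 × 376 mm
D3: ⌊376/2⌋ × 266 = 188 × 266 mm
D4: ⌊266/2⌋ × 188 = 133 × 188 mm

133 × 188 mm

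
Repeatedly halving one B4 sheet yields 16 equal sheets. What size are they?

B8

16 = 2^4, so 4 halving steps.
B4 → B5 → … → B8 after 4 steps.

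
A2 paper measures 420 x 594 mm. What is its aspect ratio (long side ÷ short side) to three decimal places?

594 / 420 = 1.414
Matches √2 ≈ 1.414 — the ISO 216 defining ratio.

1.414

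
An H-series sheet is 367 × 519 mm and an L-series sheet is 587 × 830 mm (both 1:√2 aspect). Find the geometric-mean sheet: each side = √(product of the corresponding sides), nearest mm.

Short side: √(367 · 587) = √215429 ≈ 464.1 → 464 mm
Long side: √(519 · 830) = √430770 ≈ 656.3 → 656 mm

464 × 656 mm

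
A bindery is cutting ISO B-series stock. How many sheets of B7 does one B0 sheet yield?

Each ISO step halves the sheet: 1 × B0 → 2 × B1 → 4 × B2 → 8 × B3 → …
From B0 to B7 is 7 halving steps: 2^7 = 128.

128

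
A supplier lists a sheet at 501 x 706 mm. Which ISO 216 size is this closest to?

Aspect ratio 706/501 ≈ 1.409 — close to the ISO √2 ≈ 1.414.
In the B-series (B0 = 1000 × 1414 mm): B2 = 500 × 707 mm.
Off by 2 mm total — nearest standard size.

B2 (500 × 707 mm)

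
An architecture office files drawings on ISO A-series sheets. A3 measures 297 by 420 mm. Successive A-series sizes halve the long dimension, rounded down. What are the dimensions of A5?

148 × 210 mm

A4: ⌊420/2⌋ × 297 = 210 × 297 mm
A5: ⌊297/2⌋ × 210 = 148 × 210 mm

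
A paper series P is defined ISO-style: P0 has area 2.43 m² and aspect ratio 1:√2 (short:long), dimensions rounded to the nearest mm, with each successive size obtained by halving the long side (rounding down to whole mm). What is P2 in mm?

655 × 927 mm

Let P0's short side be w mm. w · w√2 = 2.43 m² = 2,430,000 mm², so w ≈ 1310.8 mm and w√2 ≈ 1853.8 mm → P0 = 1311 × 1854 mm.
P1: ⌊1854/2⌋ × 1311 = 927 × 1311 mm
P2: ⌊1311/2⌋ × 927 = 655 × 927 mm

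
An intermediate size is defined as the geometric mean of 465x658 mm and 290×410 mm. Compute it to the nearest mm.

367 × 519 mm

Short side: √(465 · 290) = √134850 ≈ 367.2 → 367 mm
Long side: √(658 · 410) = √269780 ≈ 519.4 → 519 mm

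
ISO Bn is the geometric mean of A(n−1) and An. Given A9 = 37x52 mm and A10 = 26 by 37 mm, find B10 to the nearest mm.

Short side: √(37 · 26) = √962 ≈ 31.0 → 31 mm
Long side: √(52 · 37) = √1924 ≈ 43.9 → 44 mm

31 × 44 mm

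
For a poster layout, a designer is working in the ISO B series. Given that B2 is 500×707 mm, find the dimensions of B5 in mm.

176 × 250 mm

B3: ⌊707/2⌋ × 500 = 353 × 500 mm
B4: ⌊500/2⌋ × 353 = 250 × 353 mm
B5: ⌊353/2⌋ × 250 = 176 × 250 mm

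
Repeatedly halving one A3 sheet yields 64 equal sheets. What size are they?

A9

64 = 2^6, so 6 halving steps.
A3 → A4 → … → A9 after 6 steps.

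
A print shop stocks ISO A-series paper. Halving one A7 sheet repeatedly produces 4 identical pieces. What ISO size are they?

A9

4 = 2^2, so 2 halving steps.
A7 → A8 → … → A9 after 2 steps.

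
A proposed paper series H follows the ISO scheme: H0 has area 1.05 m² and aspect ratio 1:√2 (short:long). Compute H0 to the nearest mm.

862 × 1219 mm

Let the short side be w mm. Then w · w√2 = 1.05 m² = 1,050,000 mm².
w² = 1,050,000/√2, so w ≈ 861.7 mm; long side = w√2 ≈ 1218.6 mm.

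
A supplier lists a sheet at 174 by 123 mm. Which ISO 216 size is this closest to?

B6 (125 × 176 mm)

Aspect ratio 174/123 ≈ 1.415 — close to the ISO √2 ≈ 1.414.
In the B-series (B0 = 1000 × 1414 mm): B6 = 125 × 176 mm.
Off by 4 mm total — nearest standard size.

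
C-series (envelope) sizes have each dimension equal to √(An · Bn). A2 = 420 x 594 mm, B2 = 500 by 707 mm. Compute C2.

Short side: √(420 · 500) = √210000 ≈ 458.3 → 458 mm
Long side: √(594 · 707) = √419958 ≈ 648.0 → 648 mm

458 × 648 mm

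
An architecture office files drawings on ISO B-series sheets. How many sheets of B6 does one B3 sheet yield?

Each ISO step halves the sheet: 1 × B3 → 2 × B4 → 4 × B5 → 8 × B6
From B3 to B6 is 3 halving steps: 2^3 = 8.

8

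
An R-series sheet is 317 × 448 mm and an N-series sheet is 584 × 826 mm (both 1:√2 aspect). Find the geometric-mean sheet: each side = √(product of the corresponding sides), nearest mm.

Short side: √(317 · 584) = √185128 ≈ 430.3 → 430 mm
Long side: √(448 · 826) = √370048 ≈ 608.3 → 608 mm

430 × 608 mm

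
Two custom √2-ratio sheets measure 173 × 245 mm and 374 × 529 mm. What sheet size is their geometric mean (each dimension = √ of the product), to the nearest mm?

Short side: √(173 · 374) = √64702 ≈ 254.4 → 254 mm
Long side: √(245 · 529) = √129605 ≈ 360.0 → 360 mm

254 × 360 mm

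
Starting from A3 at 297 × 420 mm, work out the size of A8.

52 × 74 mm

A4: ⌊420/2⌋ × 297 = 210 × 297 mm
A5: ⌊297/2⌋ × 210 = 148 × 210 mm
A6: ⌊210/2⌋ × 148 = 105 × 148 mm
A7: ⌊148/2⌋ × 105 = 74 × 105 mm
A8: ⌊105/2⌋ × 74 = 52 × 74 mm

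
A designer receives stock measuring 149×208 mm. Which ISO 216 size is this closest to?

A5 (148 × 210 mm)

Aspect ratio 208/149 ≈ 1.396 (ISO target is √2 ≈ 1.414).
In the A-series (A0 area = 1 m²): A5 = 148 × 210 mm.
Off by 3 mm total — nearest standard size.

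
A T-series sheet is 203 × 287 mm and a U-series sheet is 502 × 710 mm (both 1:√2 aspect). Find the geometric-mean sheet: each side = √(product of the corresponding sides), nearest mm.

Short side: √(203 · 502) = √101906 ≈ 319.2 → 319 mm
Long side: √(287 · 710) = √203770 ≈ 451.4 → 451 mm

319 × 451 mm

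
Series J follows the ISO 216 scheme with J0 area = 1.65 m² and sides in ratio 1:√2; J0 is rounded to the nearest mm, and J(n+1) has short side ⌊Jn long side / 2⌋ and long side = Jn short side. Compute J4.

Let J0's short side be w mm. w · w√2 = 1.65 m² = 1,650,000 mm², so w ≈ 1080.2 mm and w√2 ≈ 1527.6 mm → J0 = 1080 × 1528 mm.
J1: ⌊1528/2⌋ × 1080 = 764 × 1080 mm
J2: ⌊1080/2⌋ × 764 = 540 × 764 mm
J3: ⌊764/2⌋ × 540 = 382 × 540 mm
J4: ⌊540/2⌋ × 382 = 270 × 382 mm

270 × 382 mm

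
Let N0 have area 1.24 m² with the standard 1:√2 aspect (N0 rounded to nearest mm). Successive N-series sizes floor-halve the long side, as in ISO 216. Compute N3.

Let N0's short side be w mm. w · w√2 = 1.24 m² = 1,240,000 mm², so w ≈ 936.4 mm and w√2 ≈ 1324.2 mm → N0 = 936 × 1324 mm.
N1: ⌊1324/2⌋ × 936 = 662 × 936 mm
N2: ⌊936/2⌋ × 662 = 468 × 662 mm
N3: ⌊662/2⌋ × 468 = 331 × 468 mm

331 × 468 mm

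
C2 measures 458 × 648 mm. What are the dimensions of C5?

C3: ⌊648/2⌋ × 458 = 324 × 458 mm
C4: ⌊458/2⌋ × 324 = 229 × 324 mm
C5: ⌊324/2⌋ × 229 = 162 × 229 mm

162 × 229 mm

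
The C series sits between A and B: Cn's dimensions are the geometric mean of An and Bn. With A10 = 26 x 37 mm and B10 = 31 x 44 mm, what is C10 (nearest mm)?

Short side: √(26 · 31) = √806 ≈ 28.4 → 28 mm
Long side: √(37 · 44) = √1628 ≈ 40.3 → 40 mm

28 × 40 mm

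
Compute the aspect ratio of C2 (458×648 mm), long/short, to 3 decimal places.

648 / 458 = 1.415
Matches √2 ≈ 1.414 — the ISO 216 defining ratio.

1.415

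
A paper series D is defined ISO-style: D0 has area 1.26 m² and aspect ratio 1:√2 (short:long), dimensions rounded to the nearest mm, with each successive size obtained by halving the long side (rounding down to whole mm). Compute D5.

166 × 236 mm

Let D0's short side be w mm. w · w√2 = 1.26 m² = 1,260,000 mm², so w ≈ 943.9 mm and w√2 ≈ 1334.9 mm → D0 = 944 × 1335 mm.
D1: ⌊1335/2⌋ × 944 = 667 × 944 mm
D2: ⌊944/2⌋ × 667 = 472 × 667 mm
D3: ⌊667/2⌋ × 472 = 333 × 472 mm
D4: ⌊472/2⌋ × 333 = 236 × 333 mm
D5: ⌊333/2⌋ × 236 = 166 × 236 mm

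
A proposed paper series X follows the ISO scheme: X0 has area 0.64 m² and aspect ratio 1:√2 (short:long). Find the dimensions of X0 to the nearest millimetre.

673 × 951 mm

Let the short side be w mm. Then w · w√2 = 0.64 m² = 640,000 mm².
w² = 640,000/√2, so w ≈ 672.7 mm; long side = w√2 ≈ 951.4 mm.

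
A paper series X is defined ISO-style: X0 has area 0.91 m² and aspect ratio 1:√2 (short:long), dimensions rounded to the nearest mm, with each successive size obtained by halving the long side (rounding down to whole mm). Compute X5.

Let X0's short side be w mm. w · w√2 = 0.91 m² = 910,000 mm², so w ≈ 802.2 mm and w√2 ≈ 1134.4 mm → X0 = 802 × 1134 mm.
X1: ⌊1134/2⌋ × 802 = 567 × 802 mm
X2: ⌊802/2⌋ × 567 = 401 × 567 mm
X3: ⌊567/2⌋ × 401 = 283 × 401 mm
X4: ⌊401/2⌋ × 283 = 200 × 283 mm
X5: ⌊283/2⌋ × 200 = 141 × 200 mm

141 × 200 mm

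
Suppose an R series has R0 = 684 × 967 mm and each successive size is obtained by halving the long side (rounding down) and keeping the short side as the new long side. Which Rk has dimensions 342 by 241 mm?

R3

R0: 684 × 967 mm
R1: 483 × 684 mm
R2: 342 × 483 mm
R3: 241 × 342 mm
R4: 171 × 241 mm
→ matches R3.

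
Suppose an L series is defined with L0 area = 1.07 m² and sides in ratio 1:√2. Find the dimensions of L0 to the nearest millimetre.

870 × 1230 mm

Let the short side be w mm. Then w · w√2 = 1.07 m² = 1,070,000 mm².
w² = 1,070,000/√2, so w ≈ 869.8 mm; long side = w√2 ≈ 1230.1 mm.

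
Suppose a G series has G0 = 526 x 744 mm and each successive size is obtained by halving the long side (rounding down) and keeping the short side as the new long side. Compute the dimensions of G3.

G1: ⌊744/2⌋ × 526 = 372 × 526 mm
G2: ⌊526/2⌋ × 372 = 263 × 372 mm
G3: ⌊372/2⌋ × 263 = 186 × 263 mm

186 × 263 mm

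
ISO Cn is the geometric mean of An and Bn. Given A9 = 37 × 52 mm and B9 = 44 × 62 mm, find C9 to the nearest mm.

40 × 57 mm

Short side: √(37 · 44) = √1628 ≈ 40.3 → 40 mm
Long side: √(52 · 62) = √3224 ≈ 56.8 → 57 mm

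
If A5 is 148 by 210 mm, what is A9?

A6: ⌊210/2⌋ × 148 = 105 × 148 mm
A7: ⌊148/2⌋ × 105 = 74 × 105 mm
A8: ⌊105/2⌋ × 74 = 52 × 74 mm
A9: ⌊74/2⌋ × 52 = 37 × 52 mm

37 × 52 mm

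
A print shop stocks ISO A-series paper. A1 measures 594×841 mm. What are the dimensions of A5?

A2: ⌊841/2⌋ × 594 = 420 × 594 mm
A3: ⌊594/2⌋ × 420 = 297 × 420 mm
A4: ⌊420/2⌋ × 297 = 210 × 297 mm
A5: ⌊297/2⌋ × 210 = 148 × 210 mm

148 × 210 mm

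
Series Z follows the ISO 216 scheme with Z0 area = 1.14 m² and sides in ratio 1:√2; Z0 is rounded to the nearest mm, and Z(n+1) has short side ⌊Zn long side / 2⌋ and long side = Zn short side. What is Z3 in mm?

317 × 449 mm

Let Z0's short side be w mm. w · w√2 = 1.14 m² = 1,140,000 mm², so w ≈ 897.8 mm and w√2 ≈ 1269.7 mm → Z0 = 898 × 1270 mm.
Z1: ⌊1270/2⌋ × 898 = 635 × 898 mm
Z2: ⌊898/2⌋ × 635 = 449 × 635 mm
Z3: ⌊635/2⌋ × 449 = 317 × 449 mm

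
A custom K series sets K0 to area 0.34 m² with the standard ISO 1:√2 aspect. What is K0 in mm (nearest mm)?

Let the short side be w mm. Then w · w√2 = 0.34 m² = 340,000 mm².
w² = 340,000/√2, so w ≈ 490.3 mm; long side = w√2 ≈ 693.4 mm.

490 × 693 mm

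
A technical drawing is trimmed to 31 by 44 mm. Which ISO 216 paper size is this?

B10 (31 × 44 mm)

Aspect ratio 44/31 ≈ 1.419 — close to the ISO √2 ≈ 1.414.
In the B-series (B0 = 1000 × 1414 mm): B10 = 31 × 44 mm.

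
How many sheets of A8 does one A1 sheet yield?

128

A1 = 594 × 841 mm; A8 = 52 × 74 mm.
Each halving step doubles the count; 7 steps from A1 to A8.
2^7 = 128.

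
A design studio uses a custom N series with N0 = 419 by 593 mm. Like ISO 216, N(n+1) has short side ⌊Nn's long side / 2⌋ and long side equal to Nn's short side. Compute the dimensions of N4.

N1: ⌊593/2⌋ × 419 = 296 × 419 mm
N2: ⌊419/2⌋ × 296 = 209 × 296 mm
N3: ⌊296/2⌋ × 209 = 148 × 209 mm
N4: ⌊209/2⌋ × 148 = 104 × 148 mm

104 × 148 mm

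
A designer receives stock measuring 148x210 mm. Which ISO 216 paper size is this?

A5 (148 × 210 mm)

Aspect ratio 210/148 ≈ 1.419 — close to the ISO √2 ≈ 1.414.
In the A-series (A0 area = 1 m²): A5 = 148 × 210 mm.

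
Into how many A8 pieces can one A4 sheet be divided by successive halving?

Each ISO step halves the sheet: 1 × A4 → 2 × A5 → 4 × A6 → 8 × A7 → …
From A4 to A8 is 4 halving steps: 2^4 = 16.

16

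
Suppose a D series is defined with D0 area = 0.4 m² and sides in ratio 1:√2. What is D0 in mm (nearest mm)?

Let the short side be w mm. Then w · w√2 = 0.4 m² = 400,000 mm².
w² = 400,000/√2, so w ≈ 531.8 mm; long side = w√2 ≈ 752.1 mm.

532 × 752 mm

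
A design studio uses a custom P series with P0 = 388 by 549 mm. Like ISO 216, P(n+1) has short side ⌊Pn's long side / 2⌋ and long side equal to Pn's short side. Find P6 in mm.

48 × 68 mm

P1: ⌊549/2⌋ × 388 = 274 × 388 mm
P2: ⌊388/2⌋ × 274 = 194 × 274 mm
P3: ⌊274/2⌋ × 194 = 137 × 194 mm
P4: ⌊194/2⌋ × 137 = 97 × 137 mm
P5: ⌊137/2⌋ × 97 = 68 × 97 mm
P6: ⌊97/2⌋ × 68 = 48 × 68 mm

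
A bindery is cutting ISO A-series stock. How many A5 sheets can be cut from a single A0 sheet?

Each ISO step halves the sheet: 1 × A0 → 2 × A1 → 4 × A2 → 8 × A3 → …
From A0 to A5 is 5 halving steps: 2^5 = 32.

32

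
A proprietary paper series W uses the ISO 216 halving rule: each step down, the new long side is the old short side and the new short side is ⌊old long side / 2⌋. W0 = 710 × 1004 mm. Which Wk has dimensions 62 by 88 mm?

W0: 710 × 1004 mm
W1: 502 × 710 mm
W2: 355 × 502 mm
W3: 251 × 355 mm
W4: 177 × 251 mm
W5: 125 × 177 mm
W6: 88 × 125 mm
W7: 62 × 88 mm
W8: 44 × 62 mm
→ matches W7.

W7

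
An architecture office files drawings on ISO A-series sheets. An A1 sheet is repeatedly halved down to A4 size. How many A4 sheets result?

8

Each ISO step halves the sheet: 1 × A1 → 2 × A2 → 4 × A3 → 8 × A4
From A1 to A4 is 3 halving steps: 2^3 = 8.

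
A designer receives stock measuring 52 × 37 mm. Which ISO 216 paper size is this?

A9 (37 × 52 mm)

Aspect ratio 52/37 ≈ 1.405 — close to the ISO √2 ≈ 1.414.
In the A-series (A0 area = 1 m²): A9 = 37 × 52 mm.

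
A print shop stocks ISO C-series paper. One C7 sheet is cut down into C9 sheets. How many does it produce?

4

Each ISO step halves the sheet: 1 × C7 → 2 × C8 → 4 × C9
From C7 to C9 is 2 halving steps: 2^2 = 4.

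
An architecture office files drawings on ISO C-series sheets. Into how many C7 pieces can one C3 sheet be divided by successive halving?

Each ISO step halves the sheet: 1 × C3 → 2 × C4 → 4 × C5 → 8 × C6 → …
From C3 to C7 is 4 halving steps: 2^4 = 16.

16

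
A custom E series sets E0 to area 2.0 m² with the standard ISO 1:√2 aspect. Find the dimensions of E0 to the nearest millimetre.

1189 × 1682 mm

Let the short side be w mm. Then w · w√2 = 2.0 m² = 2,000,000 mm².
w² = 2,000,000/√2, so w ≈ 1189.2 mm; long side = w√2 ≈ 1681.8 mm.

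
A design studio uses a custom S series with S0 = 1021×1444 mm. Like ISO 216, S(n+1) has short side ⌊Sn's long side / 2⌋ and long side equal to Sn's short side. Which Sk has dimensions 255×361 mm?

S4

S0: 1021 × 1444 mm
S1: 722 × 1021 mm
S2: 510 × 722 mm
S3: 361 × 510 mm
S4: 255 × 361 mm
S5: 180 × 255 mm
→ matches S4.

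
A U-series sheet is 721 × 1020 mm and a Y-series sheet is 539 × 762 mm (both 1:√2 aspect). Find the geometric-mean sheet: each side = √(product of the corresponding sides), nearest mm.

Short side: √(721 · 539) = √388619 ≈ 623.4 → 623 mm
Long side: √(1020 · 762) = √777240 ≈ 881.6 → 882 mm

623 × 882 mm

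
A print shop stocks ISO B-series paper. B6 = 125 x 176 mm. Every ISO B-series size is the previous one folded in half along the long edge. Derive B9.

44 × 62 mm

B7: ⌊176/2⌋ × 125 = 88 × 125 mm
B8: ⌊125/2⌋ × 88 = 62 × 88 mm
B9: ⌊88/2⌋ × 62 = 44 × 62 mm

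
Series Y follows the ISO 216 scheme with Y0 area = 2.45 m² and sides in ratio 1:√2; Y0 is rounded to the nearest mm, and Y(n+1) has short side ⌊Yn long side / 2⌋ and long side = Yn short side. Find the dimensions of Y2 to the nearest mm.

Let Y0's short side be w mm. w · w√2 = 2.45 m² = 2,450,000 mm², so w ≈ 1316.2 mm and w√2 ≈ 1861.4 mm → Y0 = 1316 × 1861 mm.
Y1: ⌊1861/2⌋ × 1316 = 930 × 1316 mm
Y2: ⌊1316/2⌋ × 930 = 658 × 930 mm

658 × 930 mm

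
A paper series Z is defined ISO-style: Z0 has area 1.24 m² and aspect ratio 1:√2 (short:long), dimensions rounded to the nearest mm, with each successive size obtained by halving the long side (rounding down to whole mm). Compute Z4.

Let Z0's short side be w mm. w · w√2 = 1.24 m² = 1,240,000 mm², so w ≈ 936.4 mm and w√2 ≈ 1324.2 mm → Z0 = 936 × 1324 mm.
Z1: ⌊1324/2⌋ × 936 = 662 × 936 mm
Z2: ⌊936/2⌋ × 662 = 468 × 662 mm
Z3: ⌊662/2⌋ × 468 = 331 × 468 mm
Z4: ⌊468/2⌋ × 331 = 234 × 331 mm

234 × 331 mm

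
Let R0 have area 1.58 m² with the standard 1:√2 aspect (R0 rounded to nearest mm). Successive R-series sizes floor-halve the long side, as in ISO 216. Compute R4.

Let R0's short side be w mm. w · w√2 = 1.58 m² = 1,580,000 mm², so w ≈ 1057.0 mm and w√2 ≈ 1494.8 mm → R0 = 1057 × 1495 mm.
R1: ⌊1495/2⌋ × 1057 = 747 × 1057 mm
R2: ⌊1057/2⌋ × 747 = 528 × 747 mm
R3: ⌊747/2⌋ × 528 = 373 × 528 mm
R4: ⌊528/2⌋ × 373 = 264 × 373 mm

264 × 373 mm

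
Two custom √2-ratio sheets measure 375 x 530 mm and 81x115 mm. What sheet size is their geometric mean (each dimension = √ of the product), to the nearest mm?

Short side: √(375 · 81) = √30375 ≈ 174.3 → 174 mm
Long side: √(530 · 115) = √60950 ≈ 246.9 → 247 mm

174 × 247 mm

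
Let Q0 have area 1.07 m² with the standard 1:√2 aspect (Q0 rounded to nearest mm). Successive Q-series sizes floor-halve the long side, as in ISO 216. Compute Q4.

217 × 307 mm

Let Q0's short side be w mm. w · w√2 = 1.07 m² = 1,070,000 mm², so w ≈ 869.8 mm and w√2 ≈ 1230.1 mm → Q0 = 870 × 1230 mm.
Q1: ⌊1230/2⌋ × 870 = 615 × 870 mm
Q2: ⌊870/2⌋ × 615 = 435 × 615 mm
Q3: ⌊615/2⌋ × 435 = 307 × 435 mm
Q4: ⌊435/2⌋ × 307 = 217 × 307 mm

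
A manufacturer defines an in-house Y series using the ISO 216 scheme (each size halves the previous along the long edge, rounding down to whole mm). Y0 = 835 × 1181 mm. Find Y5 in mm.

147 × 208 mm

Y1 = 590 × 835 mm (from Y0 by 1 halving).
Y2: ⌊835/2⌋ × 590 = 417 × 590 mm
Y3: ⌊590/2⌋ × 417 = 295 × 417 mm
Y4: ⌊417/2⌋ × 295 = 208 × 295 mm
Y5: ⌊295/2⌋ × 208 = 147 × 208 mm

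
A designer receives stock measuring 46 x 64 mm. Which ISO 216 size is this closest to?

B9 (44 × 62 mm)

Aspect ratio 64/46 ≈ 1.391 (ISO target is √2 ≈ 1.414).
In the B-series (B0 = 1000 × 1414 mm): B9 = 44 × 62 mm.
Off by 4 mm total — nearest standard size.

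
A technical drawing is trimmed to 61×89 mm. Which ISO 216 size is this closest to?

Aspect ratio 89/61 ≈ 1.459 (ISO target is √2 ≈ 1.414).
In the B-series (B0 = 1000 × 1414 mm): B8 = 62 × 88 mm.
Off by 2 mm total — nearest standard size.

B8 (62 × 88 mm)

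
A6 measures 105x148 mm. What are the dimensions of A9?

A7: ⌊148/2⌋ × 105 = 74 × 105 mm
A8: ⌊105/2⌋ × 74 = 52 × 74 mm
A9: ⌊74/2⌋ × 52 = 37 × 52 mm

37 × 52 mm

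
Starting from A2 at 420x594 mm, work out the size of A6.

105 × 148 mm

A3: ⌊594/2⌋ × 420 = 297 × 420 mm
A4: ⌊420/2⌋ × 297 = 210 × 297 mm
A5: ⌊297/2⌋ × 210 = 148 × 210 mm
A6: ⌊210/2⌋ × 148 = 105 × 148 mm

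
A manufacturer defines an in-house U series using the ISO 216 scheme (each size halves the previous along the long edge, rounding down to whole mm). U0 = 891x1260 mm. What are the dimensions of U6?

U1: ⌊1260/2⌋ × 891 = 630 × 891 mm
U2: ⌊891/2⌋ × 630 = 445 × 630 mm
U3: ⌊630/2⌋ × 445 = 315 × 445 mm
U4: ⌊445/2⌋ × 315 = 222 × 315 mm
U5: ⌊315/2⌋ × 222 = 157 × 222 mm
U6: ⌊222/2⌋ × 157 = 111 × 157 mm

111 × 157 mm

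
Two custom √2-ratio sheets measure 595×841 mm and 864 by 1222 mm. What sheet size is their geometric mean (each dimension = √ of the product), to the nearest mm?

717 × 1014 mm

Short side: √(595 · 864) = √514080 ≈ 717.0 → 717 mm
Long side: √(841 · 1222) = √1027702 ≈ 1013.8 → 1014 mm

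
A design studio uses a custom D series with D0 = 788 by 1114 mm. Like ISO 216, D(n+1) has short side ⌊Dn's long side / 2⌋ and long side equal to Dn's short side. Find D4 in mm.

D1: ⌊1114/2⌋ × 788 = 557 × 788 mm
D2: ⌊788/2⌋ × 557 = 394 × 557 mm
D3: ⌊557/2⌋ × 394 = 278 × 394 mm
D4: ⌊394/2⌋ × 278 = 197 × 278 mm

197 × 278 mm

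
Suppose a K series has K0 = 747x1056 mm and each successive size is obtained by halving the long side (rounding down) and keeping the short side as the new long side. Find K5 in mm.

132 × 186 mm

K1: ⌊1056/2⌋ × 747 = 528 × 747 mm
K2: ⌊747/2⌋ × 528 = 373 × 528 mm
K3: ⌊528/2⌋ × 373 = 264 × 373 mm
K4: ⌊373/2⌋ × 264 = 186 × 264 mm
K5: ⌊264/2⌋ × 186 = 132 × 186 mm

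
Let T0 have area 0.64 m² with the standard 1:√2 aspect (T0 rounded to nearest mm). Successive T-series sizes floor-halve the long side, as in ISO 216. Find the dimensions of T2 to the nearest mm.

Let T0's short side be w mm. w · w√2 = 0.64 m² = 640,000 mm², so w ≈ 672.7 mm and w√2 ≈ 951.4 mm → T0 = 673 × 951 mm.
T1: ⌊951/2⌋ × 673 = 475 × 673 mm
T2: ⌊673/2⌋ × 475 = 336 × 475 mm

336 × 475 mm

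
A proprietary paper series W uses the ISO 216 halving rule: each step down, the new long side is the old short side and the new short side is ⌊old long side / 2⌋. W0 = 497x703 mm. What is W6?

62 × 87 mm

W1: ⌊703/2⌋ × 497 = 351 × 497 mm
W2: ⌊497/2⌋ × 351 = 248 × 351 mm
W3: ⌊351/2⌋ × 248 = 175 × 248 mm
W4: ⌊248/2⌋ × 175 = 124 × 175 mm
W5: ⌊175/2⌋ × 124 = 87 × 124 mm
W6: ⌊124/2⌋ × 87 = 62 × 87 mm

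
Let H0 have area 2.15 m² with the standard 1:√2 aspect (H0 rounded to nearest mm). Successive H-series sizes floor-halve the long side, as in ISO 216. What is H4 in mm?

308 × 436 mm

Let H0's short side be w mm. w · w√2 = 2.15 m² = 2,150,000 mm², so w ≈ 1233.0 mm and w√2 ≈ 1743.7 mm → H0 = 1233 × 1744 mm.
H1: ⌊1744/2⌋ × 1233 = 872 × 1233 mm
H2: ⌊1233/2⌋ × 872 = 616 × 872 mm
H3: ⌊872/2⌋ × 616 = 436 × 616 mm
H4: ⌊616/2⌋ × 436 = 308 × 436 mm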